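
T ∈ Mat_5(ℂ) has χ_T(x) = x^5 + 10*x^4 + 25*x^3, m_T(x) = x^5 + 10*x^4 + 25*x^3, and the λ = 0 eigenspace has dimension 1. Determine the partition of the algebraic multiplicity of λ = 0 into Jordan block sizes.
Block sizes for λ = 0: [3]

Step 1 — from the characteristic polynomial, algebraic multiplicity of λ = 0 is 3. From dim ker(T − (0)·I) = 1, there are exactly 1 Jordan blocks for λ = 0.
Step 2 — from the minimal polynomial, the factor (x − 0)^3 tells us the largest block for λ = 0 has size 3.
Step 3 — with total size 3, 1 blocks, and largest block 3, the block sizes (in nonincreasing order) are [3].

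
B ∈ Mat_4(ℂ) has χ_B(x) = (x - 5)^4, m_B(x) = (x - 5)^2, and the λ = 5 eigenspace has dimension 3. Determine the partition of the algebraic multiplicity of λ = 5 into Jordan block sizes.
Block sizes for λ = 5: [2, 1, 1]

Step 1 — from the characteristic polynomial, algebraic multiplicity of λ = 5 is 4. From dim ker(B − (5)·I) = 3, there are exactly 3 Jordan blocks for λ = 5.
Step 2 — from the minimal polynomial, the factor (x − 5)^2 tells us the largest block for λ = 5 has size 2.
Step 3 — with total size 4, 3 blocks, and largest block 2, the block sizes (in nonincreasing order) are [2, 1, 1].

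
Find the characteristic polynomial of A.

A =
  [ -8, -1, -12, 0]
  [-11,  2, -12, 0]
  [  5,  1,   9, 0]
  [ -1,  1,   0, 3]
x^4 - 6*x^3 + 54*x - 81

Expanding det(x·I − A) (e.g. by cofactor expansion or by noting that A is similar to its Jordan form J, which has the same characteristic polynomial as A) gives
  χ_A(x) = x^4 - 6*x^3 + 54*x - 81
which factors as (x - 3)^3*(x + 3). The eigenvalues (with algebraic multiplicities) are λ = -3 with multiplicity 1, λ = 3 with multiplicity 3.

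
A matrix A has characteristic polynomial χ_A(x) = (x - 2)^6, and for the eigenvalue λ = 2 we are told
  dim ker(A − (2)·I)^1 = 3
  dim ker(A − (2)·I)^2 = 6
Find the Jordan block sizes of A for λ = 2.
Block sizes for λ = 2: [2, 2, 2]

From the dimensions of kernels of powers, the number of Jordan blocks of size at least j is d_j − d_{j−1} where d_j = dim ker(N^j) (with d_0 = 0). Computing the differences gives [3, 3].
The number of blocks of size exactly k is (#blocks of size ≥ k) − (#blocks of size ≥ k + 1), so the partition is: 3 block(s) of size 2.
In nonincreasing order the block sizes are [2, 2, 2].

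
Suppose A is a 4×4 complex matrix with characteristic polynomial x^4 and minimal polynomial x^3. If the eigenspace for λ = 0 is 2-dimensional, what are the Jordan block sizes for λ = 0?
Block sizes for λ = 0: [3, 1]

Step 1 — from the characteristic polynomial, algebraic multiplicity of λ = 0 is 4. From dim ker(A − (0)·I) = 2, there are exactly 2 Jordan blocks for λ = 0.
Step 2 — from the minimal polynomial, the factor (x − 0)^3 tells us the largest block for λ = 0 has size 3.
Step 3 — with total size 4, 2 blocks, and largest block 3, the block sizes (in nonincreasing order) are [3, 1].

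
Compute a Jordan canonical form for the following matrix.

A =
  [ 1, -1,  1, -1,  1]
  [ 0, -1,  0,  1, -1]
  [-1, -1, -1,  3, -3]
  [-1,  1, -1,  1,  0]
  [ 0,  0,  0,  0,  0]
J_3(0) ⊕ J_2(0)

The characteristic polynomial is
  det(x·I − A) = x^5

Eigenvalues and multiplicities (the geometric multiplicity of λ is n − rank(A − λI), which equals the number of Jordan blocks for λ):
  λ = 0: algebraic multiplicity = 5, geometric multiplicity = 2

Determining the block sizes for each eigenvalue:
  λ = 0: with am = 5 and gm = 2, the partition is not yet determined (e.g. several partitions of 5 into 2 parts exist). Let N = A − (0)·I. Computing rank(N^1) = 3, rank(N^2) = 1, rank(N^3) = 0; the number of blocks of size ≥ j is rank(N^{j−1}) − rank(N^j), giving [2, 2, 1]. So we have 1 block(s) of size 3, 1 block(s) of size 2 → block sizes [3, 2]

Assembling the blocks gives a Jordan form
J =
  [0, 1, 0, 0, 0]
  [0, 0, 1, 0, 0]
  [0, 0, 0, 0, 0]
  [0, 0, 0, 0, 1]
  [0, 0, 0, 0, 0]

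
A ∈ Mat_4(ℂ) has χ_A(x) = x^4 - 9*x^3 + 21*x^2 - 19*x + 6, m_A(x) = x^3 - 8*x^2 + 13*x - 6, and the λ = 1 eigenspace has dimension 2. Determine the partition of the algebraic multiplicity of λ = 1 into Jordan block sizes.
Block sizes for λ = 1: [2, 1]

Step 1 — from the characteristic polynomial, algebraic multiplicity of λ = 1 is 3. From dim ker(A − (1)·I) = 2, there are exactly 2 Jordan blocks for λ = 1.
Step 2 — from the minimal polynomial, the factor (x − 1)^2 tells us the largest block for λ = 1 has size 2.
Step 3 — with total size 3, 2 blocks, and largest block 2, the block sizes (in nonincreasing order) are [2, 1].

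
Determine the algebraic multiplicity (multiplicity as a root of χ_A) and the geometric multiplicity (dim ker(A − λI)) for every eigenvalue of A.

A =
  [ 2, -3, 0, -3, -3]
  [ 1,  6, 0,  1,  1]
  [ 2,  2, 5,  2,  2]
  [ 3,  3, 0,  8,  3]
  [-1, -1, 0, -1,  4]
λ = 5: alg = 5, geom = 4

Step 1 — factor the characteristic polynomial to read off the algebraic multiplicities:
  χ_A(x) = (x - 5)^5

Step 2 — compute geometric multiplicities via the rank-nullity identity g(λ) = n − rank(A − λI):
  rank(A − (5)·I) = 1, so dim ker(A − (5)·I) = n − 1 = 4

Summary:
  λ = 5: algebraic multiplicity = 5, geometric multiplicity = 4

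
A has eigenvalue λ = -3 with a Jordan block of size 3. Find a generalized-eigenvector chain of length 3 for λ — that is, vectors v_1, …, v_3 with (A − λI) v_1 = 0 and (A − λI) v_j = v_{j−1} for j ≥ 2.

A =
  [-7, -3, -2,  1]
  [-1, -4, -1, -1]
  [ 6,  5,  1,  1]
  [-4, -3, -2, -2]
A Jordan chain for λ = -3 of length 3:
v_1 = (3, 3, -9, 3)ᵀ
v_2 = (-4, -1, 6, -4)ᵀ
v_3 = (1, 0, 0, 0)ᵀ

Let N = A − (-3)·I. We want v_3 with N^3 v_3 = 0 but N^2 v_3 ≠ 0; then v_{j-1} := N · v_j for j = 3, …, 2.

Pick v_3 = (1, 0, 0, 0)ᵀ.
Then v_2 = N · v_3 = (-4, -1, 6, -4)ᵀ.
Then v_1 = N · v_2 = (3, 3, -9, 3)ᵀ.

Sanity check: (A − (-3)·I) v_1 = (0, 0, 0, 0)ᵀ = 0. ✓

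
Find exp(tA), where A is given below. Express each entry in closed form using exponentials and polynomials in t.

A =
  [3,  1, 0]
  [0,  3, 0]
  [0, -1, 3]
e^{tA} =
  [exp(3*t), t*exp(3*t), 0]
  [0, exp(3*t), 0]
  [0, -t*exp(3*t), exp(3*t)]

Strategy: write A = P · J · P⁻¹ where J is a Jordan canonical form, so e^{tA} = P · e^{tJ} · P⁻¹, and e^{tJ} can be computed block-by-block.

A has Jordan form
J =
  [3, 1, 0]
  [0, 3, 0]
  [0, 0, 3]
(up to reordering of blocks).

Per-block formulas:
  For a 1×1 block at λ = 3: exp(t · [3]) = [e^(3t)].
  For a 2×2 Jordan block J_2(3): exp(t · J_2(3)) = e^(3t)·(I + t·N), where N is the 2×2 nilpotent shift.

After assembling e^{tJ} and conjugating by P, we get:

e^{tA} =
  [exp(3*t), t*exp(3*t), 0]
  [0, exp(3*t), 0]
  [0, -t*exp(3*t), exp(3*t)]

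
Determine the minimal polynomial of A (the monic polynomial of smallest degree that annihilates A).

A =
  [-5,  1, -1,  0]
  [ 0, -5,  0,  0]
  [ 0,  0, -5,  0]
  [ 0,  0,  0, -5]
x^2 + 10*x + 25

The characteristic polynomial is χ_A(x) = (x + 5)^4, so the eigenvalues are known. The minimal polynomial is
  m_A(x) = Π_λ (x − λ)^{k_λ}
where k_λ is the size of the *largest* Jordan block for λ (equivalently, the smallest k with (A − λI)^k v = 0 for every generalised eigenvector v of λ).

  λ = -5: largest Jordan block has size 2, contributing (x + 5)^2

So m_A(x) = (x + 5)^2 = x^2 + 10*x + 25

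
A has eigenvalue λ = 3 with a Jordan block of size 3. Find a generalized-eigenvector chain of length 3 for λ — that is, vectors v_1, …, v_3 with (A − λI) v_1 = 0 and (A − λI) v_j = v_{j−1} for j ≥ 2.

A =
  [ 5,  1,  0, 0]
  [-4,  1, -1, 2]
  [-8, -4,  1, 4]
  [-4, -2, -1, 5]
A Jordan chain for λ = 3 of length 3:
v_1 = (-1, 2, 4, 2)ᵀ
v_2 = (0, -1, -2, -1)ᵀ
v_3 = (0, 0, 1, 0)ᵀ

Let N = A − (3)·I. We want v_3 with N^3 v_3 = 0 but N^2 v_3 ≠ 0; then v_{j-1} := N · v_j for j = 3, …, 2.

Pick v_3 = (0, 0, 1, 0)ᵀ.
Then v_2 = N · v_3 = (0, -1, -2, -1)ᵀ.
Then v_1 = N · v_2 = (-1, 2, 4, 2)ᵀ.

Sanity check: (A − (3)·I) v_1 = (0, 0, 0, 0)ᵀ = 0. ✓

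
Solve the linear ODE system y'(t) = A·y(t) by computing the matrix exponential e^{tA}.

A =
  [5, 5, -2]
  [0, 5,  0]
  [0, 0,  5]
e^{tA} =
  [exp(5*t), 5*t*exp(5*t), -2*t*exp(5*t)]
  [0, exp(5*t), 0]
  [0, 0, exp(5*t)]

Strategy: write A = P · J · P⁻¹ where J is a Jordan canonical form, so e^{tA} = P · e^{tJ} · P⁻¹, and e^{tJ} can be computed block-by-block.

A has Jordan form
J =
  [5, 1, 0]
  [0, 5, 0]
  [0, 0, 5]
(up to reordering of blocks).

Per-block formulas:
  For a 1×1 block at λ = 5: exp(t · [5]) = [e^(5t)].
  For a 2×2 Jordan block J_2(5): exp(t · J_2(5)) = e^(5t)·(I + t·N), where N is the 2×2 nilpotent shift.

After assembling e^{tJ} and conjugating by P, we get:

e^{tA} =
  [exp(5*t), 5*t*exp(5*t), -2*t*exp(5*t)]
  [0, exp(5*t), 0]
  [0, 0, exp(5*t)]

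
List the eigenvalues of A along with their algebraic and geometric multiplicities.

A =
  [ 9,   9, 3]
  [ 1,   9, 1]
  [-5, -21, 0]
λ = 6: alg = 3, geom = 1

Step 1 — factor the characteristic polynomial to read off the algebraic multiplicities:
  χ_A(x) = (x - 6)^3

Step 2 — compute geometric multiplicities via the rank-nullity identity g(λ) = n − rank(A − λI):
  rank(A − (6)·I) = 2, so dim ker(A − (6)·I) = n − 2 = 1

Summary:
  λ = 6: algebraic multiplicity = 3, geometric multiplicity = 1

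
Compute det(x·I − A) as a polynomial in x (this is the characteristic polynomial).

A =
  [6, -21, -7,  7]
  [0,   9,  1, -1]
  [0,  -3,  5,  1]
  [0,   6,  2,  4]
x^4 - 24*x^3 + 216*x^2 - 864*x + 1296

Expanding det(x·I − A) (e.g. by cofactor expansion or by noting that A is similar to its Jordan form J, which has the same characteristic polynomial as A) gives
  χ_A(x) = x^4 - 24*x^3 + 216*x^2 - 864*x + 1296
which factors as (x - 6)^4. The eigenvalues (with algebraic multiplicities) are λ = 6 with multiplicity 4.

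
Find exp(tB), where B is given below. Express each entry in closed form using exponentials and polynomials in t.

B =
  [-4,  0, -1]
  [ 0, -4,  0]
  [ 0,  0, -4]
e^{tB} =
  [exp(-4*t), 0, -t*exp(-4*t)]
  [0, exp(-4*t), 0]
  [0, 0, exp(-4*t)]

Strategy: write B = P · J · P⁻¹ where J is a Jordan canonical form, so e^{tB} = P · e^{tJ} · P⁻¹, and e^{tJ} can be computed block-by-block.

B has Jordan form
J =
  [-4,  1,  0]
  [ 0, -4,  0]
  [ 0,  0, -4]
(up to reordering of blocks).

Per-block formulas:
  For a 2×2 Jordan block J_2(-4): exp(t · J_2(-4)) = e^(-4t)·(I + t·N), where N is the 2×2 nilpotent shift.
  For a 1×1 block at λ = -4: exp(t · [-4]) = [e^(-4t)].

After assembling e^{tJ} and conjugating by P, we get:

e^{tB} =
  [exp(-4*t), 0, -t*exp(-4*t)]
  [0, exp(-4*t), 0]
  [0, 0, exp(-4*t)]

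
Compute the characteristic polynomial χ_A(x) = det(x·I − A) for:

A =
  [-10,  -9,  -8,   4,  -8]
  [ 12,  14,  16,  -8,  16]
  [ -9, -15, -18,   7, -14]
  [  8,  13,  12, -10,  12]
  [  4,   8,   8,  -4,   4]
x^5 + 20*x^4 + 160*x^3 + 640*x^2 + 1280*x + 1024

Expanding det(x·I − A) (e.g. by cofactor expansion or by noting that A is similar to its Jordan form J, which has the same characteristic polynomial as A) gives
  χ_A(x) = x^5 + 20*x^4 + 160*x^3 + 640*x^2 + 1280*x + 1024
which factors as (x + 4)^5. The eigenvalues (with algebraic multiplicities) are λ = -4 with multiplicity 5.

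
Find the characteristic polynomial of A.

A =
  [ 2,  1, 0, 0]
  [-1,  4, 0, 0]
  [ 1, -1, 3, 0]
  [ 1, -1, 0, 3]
x^4 - 12*x^3 + 54*x^2 - 108*x + 81

Expanding det(x·I − A) (e.g. by cofactor expansion or by noting that A is similar to its Jordan form J, which has the same characteristic polynomial as A) gives
  χ_A(x) = x^4 - 12*x^3 + 54*x^2 - 108*x + 81
which factors as (x - 3)^4. The eigenvalues (with algebraic multiplicities) are λ = 3 with multiplicity 4.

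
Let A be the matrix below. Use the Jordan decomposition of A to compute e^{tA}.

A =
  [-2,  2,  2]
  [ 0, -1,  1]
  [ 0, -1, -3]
e^{tA} =
  [exp(-2*t), 2*t*exp(-2*t), 2*t*exp(-2*t)]
  [0, t*exp(-2*t) + exp(-2*t), t*exp(-2*t)]
  [0, -t*exp(-2*t), -t*exp(-2*t) + exp(-2*t)]

Strategy: write A = P · J · P⁻¹ where J is a Jordan canonical form, so e^{tA} = P · e^{tJ} · P⁻¹, and e^{tJ} can be computed block-by-block.

A has Jordan form
J =
  [-2,  1,  0]
  [ 0, -2,  0]
  [ 0,  0, -2]
(up to reordering of blocks).

Per-block formulas:
  For a 1×1 block at λ = -2: exp(t · [-2]) = [e^(-2t)].
  For a 2×2 Jordan block J_2(-2): exp(t · J_2(-2)) = e^(-2t)·(I + t·N), where N is the 2×2 nilpotent shift.

After assembling e^{tJ} and conjugating by P, we get:

e^{tA} =
  [exp(-2*t), 2*t*exp(-2*t), 2*t*exp(-2*t)]
  [0, t*exp(-2*t) + exp(-2*t), t*exp(-2*t)]
  [0, -t*exp(-2*t), -t*exp(-2*t) + exp(-2*t)]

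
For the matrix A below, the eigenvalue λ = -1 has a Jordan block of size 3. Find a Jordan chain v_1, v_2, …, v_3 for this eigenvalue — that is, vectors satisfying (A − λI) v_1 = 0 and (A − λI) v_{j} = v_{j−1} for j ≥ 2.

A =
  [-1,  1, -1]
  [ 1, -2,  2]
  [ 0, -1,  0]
A Jordan chain for λ = -1 of length 3:
v_1 = (1, -1, -1)ᵀ
v_2 = (0, 1, 0)ᵀ
v_3 = (1, 0, 0)ᵀ

Let N = A − (-1)·I. We want v_3 with N^3 v_3 = 0 but N^2 v_3 ≠ 0; then v_{j-1} := N · v_j for j = 3, …, 2.

Pick v_3 = (1, 0, 0)ᵀ.
Then v_2 = N · v_3 = (0, 1, 0)ᵀ.
Then v_1 = N · v_2 = (1, -1, -1)ᵀ.

Sanity check: (A − (-1)·I) v_1 = (0, 0, 0)ᵀ = 0. ✓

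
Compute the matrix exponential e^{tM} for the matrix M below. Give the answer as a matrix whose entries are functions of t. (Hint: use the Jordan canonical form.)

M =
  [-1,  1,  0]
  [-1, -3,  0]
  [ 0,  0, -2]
e^{tM} =
  [t*exp(-2*t) + exp(-2*t), t*exp(-2*t), 0]
  [-t*exp(-2*t), -t*exp(-2*t) + exp(-2*t), 0]
  [0, 0, exp(-2*t)]

Strategy: write M = P · J · P⁻¹ where J is a Jordan canonical form, so e^{tM} = P · e^{tJ} · P⁻¹, and e^{tJ} can be computed block-by-block.

M has Jordan form
J =
  [-2,  1,  0]
  [ 0, -2,  0]
  [ 0,  0, -2]
(up to reordering of blocks).

Per-block formulas:
  For a 1×1 block at λ = -2: exp(t · [-2]) = [e^(-2t)].
  For a 2×2 Jordan block J_2(-2): exp(t · J_2(-2)) = e^(-2t)·(I + t·N), where N is the 2×2 nilpotent shift.

After assembling e^{tJ} and conjugating by P, we get:

e^{tM} =
  [t*exp(-2*t) + exp(-2*t), t*exp(-2*t), 0]
  [-t*exp(-2*t), -t*exp(-2*t) + exp(-2*t), 0]
  [0, 0, exp(-2*t)]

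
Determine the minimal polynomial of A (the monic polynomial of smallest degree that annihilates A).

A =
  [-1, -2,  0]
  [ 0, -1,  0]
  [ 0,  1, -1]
x^2 + 2*x + 1

The characteristic polynomial is χ_A(x) = (x + 1)^3, so the eigenvalues are known. The minimal polynomial is
  m_A(x) = Π_λ (x − λ)^{k_λ}
where k_λ is the size of the *largest* Jordan block for λ (equivalently, the smallest k with (A − λI)^k v = 0 for every generalised eigenvector v of λ).

  λ = -1: largest Jordan block has size 2, contributing (x + 1)^2

So m_A(x) = (x + 1)^2 = x^2 + 2*x + 1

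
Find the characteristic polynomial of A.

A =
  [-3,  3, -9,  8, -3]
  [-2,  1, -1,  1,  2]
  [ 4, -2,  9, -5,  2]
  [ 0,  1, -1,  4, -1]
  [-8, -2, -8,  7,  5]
x^5 - 16*x^4 + 99*x^3 - 292*x^2 + 400*x - 192

Expanding det(x·I − A) (e.g. by cofactor expansion or by noting that A is similar to its Jordan form J, which has the same characteristic polynomial as A) gives
  χ_A(x) = x^5 - 16*x^4 + 99*x^3 - 292*x^2 + 400*x - 192
which factors as (x - 4)^3*(x - 3)*(x - 1). The eigenvalues (with algebraic multiplicities) are λ = 1 with multiplicity 1, λ = 3 with multiplicity 1, λ = 4 with multiplicity 3.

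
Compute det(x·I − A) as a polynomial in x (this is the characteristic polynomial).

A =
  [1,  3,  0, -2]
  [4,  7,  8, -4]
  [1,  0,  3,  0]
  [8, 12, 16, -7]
x^4 - 4*x^3 + 6*x^2 - 4*x + 1

Expanding det(x·I − A) (e.g. by cofactor expansion or by noting that A is similar to its Jordan form J, which has the same characteristic polynomial as A) gives
  χ_A(x) = x^4 - 4*x^3 + 6*x^2 - 4*x + 1
which factors as (x - 1)^4. The eigenvalues (with algebraic multiplicities) are λ = 1 with multiplicity 4.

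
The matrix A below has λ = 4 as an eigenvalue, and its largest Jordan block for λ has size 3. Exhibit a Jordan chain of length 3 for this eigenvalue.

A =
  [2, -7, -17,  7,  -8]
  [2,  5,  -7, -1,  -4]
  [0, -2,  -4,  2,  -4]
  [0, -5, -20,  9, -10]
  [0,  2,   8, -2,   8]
A Jordan chain for λ = 4 of length 3:
v_1 = (-10, -2, -4, -10, 4)ᵀ
v_2 = (-2, 2, 0, 0, 0)ᵀ
v_3 = (1, 0, 0, 0, 0)ᵀ

Let N = A − (4)·I. We want v_3 with N^3 v_3 = 0 but N^2 v_3 ≠ 0; then v_{j-1} := N · v_j for j = 3, …, 2.

Pick v_3 = (1, 0, 0, 0, 0)ᵀ.
Then v_2 = N · v_3 = (-2, 2, 0, 0, 0)ᵀ.
Then v_1 = N · v_2 = (-10, -2, -4, -10, 4)ᵀ.

Sanity check: (A − (4)·I) v_1 = (0, 0, 0, 0, 0)ᵀ = 0. ✓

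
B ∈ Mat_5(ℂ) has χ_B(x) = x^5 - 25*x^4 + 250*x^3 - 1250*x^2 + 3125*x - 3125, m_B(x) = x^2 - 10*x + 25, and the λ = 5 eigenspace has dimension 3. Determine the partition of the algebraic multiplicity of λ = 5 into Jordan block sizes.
Block sizes for λ = 5: [2, 2, 1]

Step 1 — from the characteristic polynomial, algebraic multiplicity of λ = 5 is 5. From dim ker(B − (5)·I) = 3, there are exactly 3 Jordan blocks for λ = 5.
Step 2 — from the minimal polynomial, the factor (x − 5)^2 tells us the largest block for λ = 5 has size 2.
Step 3 — with total size 5, 3 blocks, and largest block 2, the block sizes (in nonincreasing order) are [2, 2, 1].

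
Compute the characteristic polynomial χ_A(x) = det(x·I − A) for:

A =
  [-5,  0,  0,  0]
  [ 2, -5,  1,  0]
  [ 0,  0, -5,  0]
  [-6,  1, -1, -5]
x^4 + 20*x^3 + 150*x^2 + 500*x + 625

Expanding det(x·I − A) (e.g. by cofactor expansion or by noting that A is similar to its Jordan form J, which has the same characteristic polynomial as A) gives
  χ_A(x) = x^4 + 20*x^3 + 150*x^2 + 500*x + 625
which factors as (x + 5)^4. The eigenvalues (with algebraic multiplicities) are λ = -5 with multiplicity 4.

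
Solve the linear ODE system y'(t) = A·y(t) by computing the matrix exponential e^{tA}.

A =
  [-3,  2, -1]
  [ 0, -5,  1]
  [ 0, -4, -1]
e^{tA} =
  [exp(-3*t), 2*t*exp(-3*t), -t*exp(-3*t)]
  [0, -2*t*exp(-3*t) + exp(-3*t), t*exp(-3*t)]
  [0, -4*t*exp(-3*t), 2*t*exp(-3*t) + exp(-3*t)]

Strategy: write A = P · J · P⁻¹ where J is a Jordan canonical form, so e^{tA} = P · e^{tJ} · P⁻¹, and e^{tJ} can be computed block-by-block.

A has Jordan form
J =
  [-3,  1,  0]
  [ 0, -3,  0]
  [ 0,  0, -3]
(up to reordering of blocks).

Per-block formulas:
  For a 2×2 Jordan block J_2(-3): exp(t · J_2(-3)) = e^(-3t)·(I + t·N), where N is the 2×2 nilpotent shift.
  For a 1×1 block at λ = -3: exp(t · [-3]) = [e^(-3t)].

After assembling e^{tJ} and conjugating by P, we get:

e^{tA} =
  [exp(-3*t), 2*t*exp(-3*t), -t*exp(-3*t)]
  [0, -2*t*exp(-3*t) + exp(-3*t), t*exp(-3*t)]
  [0, -4*t*exp(-3*t), 2*t*exp(-3*t) + exp(-3*t)]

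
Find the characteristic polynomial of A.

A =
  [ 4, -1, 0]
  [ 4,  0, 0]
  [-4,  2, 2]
x^3 - 6*x^2 + 12*x - 8

Expanding det(x·I − A) (e.g. by cofactor expansion or by noting that A is similar to its Jordan form J, which has the same characteristic polynomial as A) gives
  χ_A(x) = x^3 - 6*x^2 + 12*x - 8
which factors as (x - 2)^3. The eigenvalues (with algebraic multiplicities) are λ = 2 with multiplicity 3.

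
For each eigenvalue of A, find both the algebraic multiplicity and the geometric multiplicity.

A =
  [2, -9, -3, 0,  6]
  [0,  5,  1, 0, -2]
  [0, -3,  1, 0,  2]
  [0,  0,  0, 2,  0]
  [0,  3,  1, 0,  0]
λ = 2: alg = 5, geom = 4

Step 1 — factor the characteristic polynomial to read off the algebraic multiplicities:
  χ_A(x) = (x - 2)^5

Step 2 — compute geometric multiplicities via the rank-nullity identity g(λ) = n − rank(A − λI):
  rank(A − (2)·I) = 1, so dim ker(A − (2)·I) = n − 1 = 4

Summary:
  λ = 2: algebraic multiplicity = 5, geometric multiplicity = 4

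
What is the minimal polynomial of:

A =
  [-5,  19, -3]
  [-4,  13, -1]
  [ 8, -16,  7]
x^3 - 15*x^2 + 75*x - 125

The characteristic polynomial is χ_A(x) = (x - 5)^3, so the eigenvalues are known. The minimal polynomial is
  m_A(x) = Π_λ (x − λ)^{k_λ}
where k_λ is the size of the *largest* Jordan block for λ (equivalently, the smallest k with (A − λI)^k v = 0 for every generalised eigenvector v of λ).

  λ = 5: largest Jordan block has size 3, contributing (x − 5)^3

So m_A(x) = (x - 5)^3 = x^3 - 15*x^2 + 75*x - 125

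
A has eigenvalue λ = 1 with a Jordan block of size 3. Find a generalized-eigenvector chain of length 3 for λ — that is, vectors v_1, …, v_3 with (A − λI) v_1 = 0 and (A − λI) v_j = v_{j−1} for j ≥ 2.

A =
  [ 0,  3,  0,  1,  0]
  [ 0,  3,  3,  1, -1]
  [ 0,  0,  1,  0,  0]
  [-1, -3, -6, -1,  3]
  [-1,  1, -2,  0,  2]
A Jordan chain for λ = 1 of length 3:
v_1 = (3, 2, 0, -3, 1)ᵀ
v_2 = (0, 3, 0, -6, -2)ᵀ
v_3 = (0, 0, 1, 0, 0)ᵀ

Let N = A − (1)·I. We want v_3 with N^3 v_3 = 0 but N^2 v_3 ≠ 0; then v_{j-1} := N · v_j for j = 3, …, 2.

Pick v_3 = (0, 0, 1, 0, 0)ᵀ.
Then v_2 = N · v_3 = (0, 3, 0, -6, -2)ᵀ.
Then v_1 = N · v_2 = (3, 2, 0, -3, 1)ᵀ.

Sanity check: (A − (1)·I) v_1 = (0, 0, 0, 0, 0)ᵀ = 0. ✓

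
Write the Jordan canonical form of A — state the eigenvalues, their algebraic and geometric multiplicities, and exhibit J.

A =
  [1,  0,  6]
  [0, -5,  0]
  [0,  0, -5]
J_1(-5) ⊕ J_1(-5) ⊕ J_1(1)

The characteristic polynomial is
  det(x·I − A) = x^3 + 9*x^2 + 15*x - 25 = (x - 1)*(x + 5)^2

Eigenvalues and multiplicities (the geometric multiplicity of λ is n − rank(A − λI), which equals the number of Jordan blocks for λ):
  λ = -5: algebraic multiplicity = 2, geometric multiplicity = 2
  λ = 1: algebraic multiplicity = 1, geometric multiplicity = 1

Determining the block sizes for each eigenvalue:
  λ = -5: gm = am = 2, so every block has size 1 → block sizes [1, 1]
  λ = 1: one block (gm = 1), so the single block has size am = 1 → block sizes [1]

Assembling the blocks gives a Jordan form
J =
  [-5,  0, 0]
  [ 0, -5, 0]
  [ 0,  0, 1]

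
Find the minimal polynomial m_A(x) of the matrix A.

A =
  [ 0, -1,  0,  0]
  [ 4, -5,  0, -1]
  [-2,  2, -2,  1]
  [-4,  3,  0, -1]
x^3 + 6*x^2 + 12*x + 8

The characteristic polynomial is χ_A(x) = (x + 2)^4, so the eigenvalues are known. The minimal polynomial is
  m_A(x) = Π_λ (x − λ)^{k_λ}
where k_λ is the size of the *largest* Jordan block for λ (equivalently, the smallest k with (A − λI)^k v = 0 for every generalised eigenvector v of λ).

  λ = -2: largest Jordan block has size 3, contributing (x + 2)^3

So m_A(x) = (x + 2)^3 = x^3 + 6*x^2 + 12*x + 8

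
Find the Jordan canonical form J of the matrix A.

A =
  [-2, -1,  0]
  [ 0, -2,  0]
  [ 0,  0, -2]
J_2(-2) ⊕ J_1(-2)

The characteristic polynomial is
  det(x·I − A) = x^3 + 6*x^2 + 12*x + 8 = (x + 2)^3

Eigenvalues and multiplicities (the geometric multiplicity of λ is n − rank(A − λI), which equals the number of Jordan blocks for λ):
  λ = -2: algebraic multiplicity = 3, geometric multiplicity = 2

Determining the block sizes for each eigenvalue:
  λ = -2: 2 blocks summing to 3 forces exactly one block of size 2 and the rest size 1 → block sizes [2, 1]

Assembling the blocks gives a Jordan form
J =
  [-2,  1,  0]
  [ 0, -2,  0]
  [ 0,  0, -2]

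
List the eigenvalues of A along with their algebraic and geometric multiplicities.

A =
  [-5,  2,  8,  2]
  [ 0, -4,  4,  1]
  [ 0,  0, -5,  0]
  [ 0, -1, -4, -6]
λ = -5: alg = 4, geom = 3

Step 1 — factor the characteristic polynomial to read off the algebraic multiplicities:
  χ_A(x) = (x + 5)^4

Step 2 — compute geometric multiplicities via the rank-nullity identity g(λ) = n − rank(A − λI):
  rank(A − (-5)·I) = 1, so dim ker(A − (-5)·I) = n − 1 = 3

Summary:
  λ = -5: algebraic multiplicity = 4, geometric multiplicity = 3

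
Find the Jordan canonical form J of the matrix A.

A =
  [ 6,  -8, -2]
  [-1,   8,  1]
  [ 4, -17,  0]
J_1(4) ⊕ J_2(5)

The characteristic polynomial is
  det(x·I − A) = x^3 - 14*x^2 + 65*x - 100 = (x - 5)^2*(x - 4)

Eigenvalues and multiplicities (the geometric multiplicity of λ is n − rank(A − λI), which equals the number of Jordan blocks for λ):
  λ = 4: algebraic multiplicity = 1, geometric multiplicity = 1
  λ = 5: algebraic multiplicity = 2, geometric multiplicity = 1

Determining the block sizes for each eigenvalue:
  λ = 4: one block (gm = 1), so the single block has size am = 1 → block sizes [1]
  λ = 5: one block (gm = 1), so the single block has size am = 2 → block sizes [2]

Assembling the blocks gives a Jordan form
J =
  [4, 0, 0]
  [0, 5, 1]
  [0, 0, 5]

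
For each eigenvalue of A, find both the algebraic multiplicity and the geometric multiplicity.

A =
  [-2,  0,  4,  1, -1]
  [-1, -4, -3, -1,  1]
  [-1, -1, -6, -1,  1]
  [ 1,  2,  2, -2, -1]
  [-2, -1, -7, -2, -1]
λ = -3: alg = 5, geom = 3

Step 1 — factor the characteristic polynomial to read off the algebraic multiplicities:
  χ_A(x) = (x + 3)^5

Step 2 — compute geometric multiplicities via the rank-nullity identity g(λ) = n − rank(A − λI):
  rank(A − (-3)·I) = 2, so dim ker(A − (-3)·I) = n − 2 = 3

Summary:
  λ = -3: algebraic multiplicity = 5, geometric multiplicity = 3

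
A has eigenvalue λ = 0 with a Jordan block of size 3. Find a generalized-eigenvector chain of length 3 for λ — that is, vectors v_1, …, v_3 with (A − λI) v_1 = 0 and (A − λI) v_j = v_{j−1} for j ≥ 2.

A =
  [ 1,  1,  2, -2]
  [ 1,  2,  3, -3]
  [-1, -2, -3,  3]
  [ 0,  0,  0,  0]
A Jordan chain for λ = 0 of length 3:
v_1 = (-1, -1, 1, 0)ᵀ
v_2 = (1, 2, -2, 0)ᵀ
v_3 = (0, 1, 0, 0)ᵀ

Let N = A − (0)·I. We want v_3 with N^3 v_3 = 0 but N^2 v_3 ≠ 0; then v_{j-1} := N · v_j for j = 3, …, 2.

Pick v_3 = (0, 1, 0, 0)ᵀ.
Then v_2 = N · v_3 = (1, 2, -2, 0)ᵀ.
Then v_1 = N · v_2 = (-1, -1, 1, 0)ᵀ.

Sanity check: (A − (0)·I) v_1 = (0, 0, 0, 0)ᵀ = 0. ✓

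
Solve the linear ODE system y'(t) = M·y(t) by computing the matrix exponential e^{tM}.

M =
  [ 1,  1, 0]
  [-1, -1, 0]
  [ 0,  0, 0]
e^{tM} =
  [t + 1, t, 0]
  [-t, 1 - t, 0]
  [0, 0, 1]

Strategy: write M = P · J · P⁻¹ where J is a Jordan canonical form, so e^{tM} = P · e^{tJ} · P⁻¹, and e^{tJ} can be computed block-by-block.

M has Jordan form
J =
  [0, 1, 0]
  [0, 0, 0]
  [0, 0, 0]
(up to reordering of blocks).

Per-block formulas:
  For a 1×1 block at λ = 0: exp(t · [0]) = [e^(0t)].
  For a 2×2 Jordan block J_2(0): exp(t · J_2(0)) = e^(0t)·(I + t·N), where N is the 2×2 nilpotent shift.

After assembling e^{tJ} and conjugating by P, we get:

e^{tM} =
  [t + 1, t, 0]
  [-t, 1 - t, 0]
  [0, 0, 1]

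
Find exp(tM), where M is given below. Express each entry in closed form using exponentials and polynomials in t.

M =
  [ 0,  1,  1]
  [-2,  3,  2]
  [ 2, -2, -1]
e^{tM} =
  [1, exp(t) - 1, exp(t) - 1]
  [2 - 2*exp(t), 3*exp(t) - 2, 2*exp(t) - 2]
  [2*exp(t) - 2, 2 - 2*exp(t), 2 - exp(t)]

Strategy: write M = P · J · P⁻¹ where J is a Jordan canonical form, so e^{tM} = P · e^{tJ} · P⁻¹, and e^{tJ} can be computed block-by-block.

M has Jordan form
J =
  [0, 0, 0]
  [0, 1, 0]
  [0, 0, 1]
(up to reordering of blocks).

Per-block formulas:
  For a 1×1 block at λ = 1: exp(t · [1]) = [e^(1t)].
  For a 1×1 block at λ = 0: exp(t · [0]) = [e^(0t)].

After assembling e^{tJ} and conjugating by P, we get:

e^{tM} =
  [1, exp(t) - 1, exp(t) - 1]
  [2 - 2*exp(t), 3*exp(t) - 2, 2*exp(t) - 2]
  [2*exp(t) - 2, 2 - 2*exp(t), 2 - exp(t)]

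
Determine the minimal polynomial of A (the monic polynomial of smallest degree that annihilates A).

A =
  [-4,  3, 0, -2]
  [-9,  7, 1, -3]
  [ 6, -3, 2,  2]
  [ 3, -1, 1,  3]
x^3 - 6*x^2 + 12*x - 8

The characteristic polynomial is χ_A(x) = (x - 2)^4, so the eigenvalues are known. The minimal polynomial is
  m_A(x) = Π_λ (x − λ)^{k_λ}
where k_λ is the size of the *largest* Jordan block for λ (equivalently, the smallest k with (A − λI)^k v = 0 for every generalised eigenvector v of λ).

  λ = 2: largest Jordan block has size 3, contributing (x − 2)^3

So m_A(x) = (x - 2)^3 = x^3 - 6*x^2 + 12*x - 8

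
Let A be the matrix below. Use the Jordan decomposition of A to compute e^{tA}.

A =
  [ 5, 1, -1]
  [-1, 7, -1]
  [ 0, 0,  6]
e^{tA} =
  [-t*exp(6*t) + exp(6*t), t*exp(6*t), -t*exp(6*t)]
  [-t*exp(6*t), t*exp(6*t) + exp(6*t), -t*exp(6*t)]
  [0, 0, exp(6*t)]

Strategy: write A = P · J · P⁻¹ where J is a Jordan canonical form, so e^{tA} = P · e^{tJ} · P⁻¹, and e^{tJ} can be computed block-by-block.

A has Jordan form
J =
  [6, 1, 0]
  [0, 6, 0]
  [0, 0, 6]
(up to reordering of blocks).

Per-block formulas:
  For a 1×1 block at λ = 6: exp(t · [6]) = [e^(6t)].
  For a 2×2 Jordan block J_2(6): exp(t · J_2(6)) = e^(6t)·(I + t·N), where N is the 2×2 nilpotent shift.

After assembling e^{tJ} and conjugating by P, we get:

e^{tA} =
  [-t*exp(6*t) + exp(6*t), t*exp(6*t), -t*exp(6*t)]
  [-t*exp(6*t), t*exp(6*t) + exp(6*t), -t*exp(6*t)]
  [0, 0, exp(6*t)]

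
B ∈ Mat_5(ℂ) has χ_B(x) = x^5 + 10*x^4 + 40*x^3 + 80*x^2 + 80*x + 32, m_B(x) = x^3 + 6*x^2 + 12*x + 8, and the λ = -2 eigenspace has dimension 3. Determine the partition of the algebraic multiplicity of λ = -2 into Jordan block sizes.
Block sizes for λ = -2: [3, 1, 1]

Step 1 — from the characteristic polynomial, algebraic multiplicity of λ = -2 is 5. From dim ker(B − (-2)·I) = 3, there are exactly 3 Jordan blocks for λ = -2.
Step 2 — from the minimal polynomial, the factor (x + 2)^3 tells us the largest block for λ = -2 has size 3.
Step 3 — with total size 5, 3 blocks, and largest block 3, the block sizes (in nonincreasing order) are [3, 1, 1].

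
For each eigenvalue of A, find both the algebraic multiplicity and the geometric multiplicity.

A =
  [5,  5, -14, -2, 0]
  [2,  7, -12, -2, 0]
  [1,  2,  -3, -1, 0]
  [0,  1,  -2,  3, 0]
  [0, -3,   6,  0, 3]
λ = 3: alg = 5, geom = 3

Step 1 — factor the characteristic polynomial to read off the algebraic multiplicities:
  χ_A(x) = (x - 3)^5

Step 2 — compute geometric multiplicities via the rank-nullity identity g(λ) = n − rank(A − λI):
  rank(A − (3)·I) = 2, so dim ker(A − (3)·I) = n − 2 = 3

Summary:
  λ = 3: algebraic multiplicity = 5, geometric multiplicity = 3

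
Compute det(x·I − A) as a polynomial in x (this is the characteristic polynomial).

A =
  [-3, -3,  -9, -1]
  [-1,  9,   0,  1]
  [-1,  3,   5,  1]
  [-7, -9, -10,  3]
x^4 - 14*x^3 + 36*x^2 + 216*x - 864

Expanding det(x·I − A) (e.g. by cofactor expansion or by noting that A is similar to its Jordan form J, which has the same characteristic polynomial as A) gives
  χ_A(x) = x^4 - 14*x^3 + 36*x^2 + 216*x - 864
which factors as (x - 6)^3*(x + 4). The eigenvalues (with algebraic multiplicities) are λ = -4 with multiplicity 1, λ = 6 with multiplicity 3.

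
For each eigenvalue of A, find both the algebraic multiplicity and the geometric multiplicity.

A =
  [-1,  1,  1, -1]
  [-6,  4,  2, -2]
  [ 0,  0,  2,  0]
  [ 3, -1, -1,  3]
λ = 2: alg = 4, geom = 3

Step 1 — factor the characteristic polynomial to read off the algebraic multiplicities:
  χ_A(x) = (x - 2)^4

Step 2 — compute geometric multiplicities via the rank-nullity identity g(λ) = n − rank(A − λI):
  rank(A − (2)·I) = 1, so dim ker(A − (2)·I) = n − 1 = 3

Summary:
  λ = 2: algebraic multiplicity = 4, geometric multiplicity = 3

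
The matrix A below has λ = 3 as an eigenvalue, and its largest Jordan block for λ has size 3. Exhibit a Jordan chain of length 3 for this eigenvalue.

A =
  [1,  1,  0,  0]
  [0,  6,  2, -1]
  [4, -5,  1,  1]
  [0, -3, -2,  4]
A Jordan chain for λ = 3 of length 3:
v_1 = (4, 8, -16, -8)ᵀ
v_2 = (-2, 0, 4, 0)ᵀ
v_3 = (1, 0, 0, 0)ᵀ

Let N = A − (3)·I. We want v_3 with N^3 v_3 = 0 but N^2 v_3 ≠ 0; then v_{j-1} := N · v_j for j = 3, …, 2.

Pick v_3 = (1, 0, 0, 0)ᵀ.
Then v_2 = N · v_3 = (-2, 0, 4, 0)ᵀ.
Then v_1 = N · v_2 = (4, 8, -16, -8)ᵀ.

Sanity check: (A − (3)·I) v_1 = (0, 0, 0, 0)ᵀ = 0. ✓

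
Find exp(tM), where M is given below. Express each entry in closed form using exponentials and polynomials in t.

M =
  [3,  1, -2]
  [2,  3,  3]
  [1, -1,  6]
e^{tM} =
  [t^2*exp(4*t)/2 - t*exp(4*t) + exp(4*t), t*exp(4*t), t^2*exp(4*t)/2 - 2*t*exp(4*t)]
  [-t^2*exp(4*t)/2 + 2*t*exp(4*t), -t*exp(4*t) + exp(4*t), -t^2*exp(4*t)/2 + 3*t*exp(4*t)]
  [-t^2*exp(4*t)/2 + t*exp(4*t), -t*exp(4*t), -t^2*exp(4*t)/2 + 2*t*exp(4*t) + exp(4*t)]

Strategy: write M = P · J · P⁻¹ where J is a Jordan canonical form, so e^{tM} = P · e^{tJ} · P⁻¹, and e^{tJ} can be computed block-by-block.

M has Jordan form
J =
  [4, 1, 0]
  [0, 4, 1]
  [0, 0, 4]
(up to reordering of blocks).

Per-block formulas:
  For a 3×3 Jordan block J_3(4): exp(t · J_3(4)) = e^(4t)·(I + t·N + (t^2/2)·N^2), where N is the 3×3 nilpotent shift.

After assembling e^{tJ} and conjugating by P, we get:

e^{tM} =
  [t^2*exp(4*t)/2 - t*exp(4*t) + exp(4*t), t*exp(4*t), t^2*exp(4*t)/2 - 2*t*exp(4*t)]
  [-t^2*exp(4*t)/2 + 2*t*exp(4*t), -t*exp(4*t) + exp(4*t), -t^2*exp(4*t)/2 + 3*t*exp(4*t)]
  [-t^2*exp(4*t)/2 + t*exp(4*t), -t*exp(4*t), -t^2*exp(4*t)/2 + 2*t*exp(4*t) + exp(4*t)]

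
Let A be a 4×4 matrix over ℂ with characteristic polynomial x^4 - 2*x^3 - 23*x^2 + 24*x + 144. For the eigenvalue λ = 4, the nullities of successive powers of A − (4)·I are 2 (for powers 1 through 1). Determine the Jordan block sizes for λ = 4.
Block sizes for λ = 4: [1, 1]

From the dimensions of kernels of powers, the number of Jordan blocks of size at least j is d_j − d_{j−1} where d_j = dim ker(N^j) (with d_0 = 0). Computing the differences gives [2].
The number of blocks of size exactly k is (#blocks of size ≥ k) − (#blocks of size ≥ k + 1), so the partition is: 2 block(s) of size 1.
In nonincreasing order the block sizes are [1, 1].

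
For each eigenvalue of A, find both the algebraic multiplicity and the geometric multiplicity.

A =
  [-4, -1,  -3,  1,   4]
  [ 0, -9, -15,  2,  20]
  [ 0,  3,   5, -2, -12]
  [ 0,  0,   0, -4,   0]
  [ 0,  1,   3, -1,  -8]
λ = -4: alg = 5, geom = 3

Step 1 — factor the characteristic polynomial to read off the algebraic multiplicities:
  χ_A(x) = (x + 4)^5

Step 2 — compute geometric multiplicities via the rank-nullity identity g(λ) = n − rank(A − λI):
  rank(A − (-4)·I) = 2, so dim ker(A − (-4)·I) = n − 2 = 3

Summary:
  λ = -4: algebraic multiplicity = 5, geometric multiplicity = 3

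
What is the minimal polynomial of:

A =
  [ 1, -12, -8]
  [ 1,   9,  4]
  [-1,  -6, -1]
x^2 - 6*x + 9

The characteristic polynomial is χ_A(x) = (x - 3)^3, so the eigenvalues are known. The minimal polynomial is
  m_A(x) = Π_λ (x − λ)^{k_λ}
where k_λ is the size of the *largest* Jordan block for λ (equivalently, the smallest k with (A − λI)^k v = 0 for every generalised eigenvector v of λ).

  λ = 3: largest Jordan block has size 2, contributing (x − 3)^2

So m_A(x) = (x - 3)^2 = x^2 - 6*x + 9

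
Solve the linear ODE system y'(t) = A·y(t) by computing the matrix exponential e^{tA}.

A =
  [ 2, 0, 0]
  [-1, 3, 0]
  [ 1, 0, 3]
e^{tA} =
  [exp(2*t), 0, 0]
  [-exp(3*t) + exp(2*t), exp(3*t), 0]
  [exp(3*t) - exp(2*t), 0, exp(3*t)]

Strategy: write A = P · J · P⁻¹ where J is a Jordan canonical form, so e^{tA} = P · e^{tJ} · P⁻¹, and e^{tJ} can be computed block-by-block.

A has Jordan form
J =
  [2, 0, 0]
  [0, 3, 0]
  [0, 0, 3]
(up to reordering of blocks).

Per-block formulas:
  For a 1×1 block at λ = 2: exp(t · [2]) = [e^(2t)].
  For a 1×1 block at λ = 3: exp(t · [3]) = [e^(3t)].

After assembling e^{tJ} and conjugating by P, we get:

e^{tA} =
  [exp(2*t), 0, 0]
  [-exp(3*t) + exp(2*t), exp(3*t), 0]
  [exp(3*t) - exp(2*t), 0, exp(3*t)]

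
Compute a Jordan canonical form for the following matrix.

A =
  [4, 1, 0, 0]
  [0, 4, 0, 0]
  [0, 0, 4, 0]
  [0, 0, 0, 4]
J_2(4) ⊕ J_1(4) ⊕ J_1(4)

The characteristic polynomial is
  det(x·I − A) = x^4 - 16*x^3 + 96*x^2 - 256*x + 256 = (x - 4)^4

Eigenvalues and multiplicities (the geometric multiplicity of λ is n − rank(A − λI), which equals the number of Jordan blocks for λ):
  λ = 4: algebraic multiplicity = 4, geometric multiplicity = 3

Determining the block sizes for each eigenvalue:
  λ = 4: 3 blocks summing to 4 forces exactly one block of size 2 and the rest size 1 → block sizes [2, 1, 1]

Assembling the blocks gives a Jordan form
J =
  [4, 1, 0, 0]
  [0, 4, 0, 0]
  [0, 0, 4, 0]
  [0, 0, 0, 4]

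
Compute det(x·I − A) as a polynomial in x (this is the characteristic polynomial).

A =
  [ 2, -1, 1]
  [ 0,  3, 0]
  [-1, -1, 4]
x^3 - 9*x^2 + 27*x - 27

Expanding det(x·I − A) (e.g. by cofactor expansion or by noting that A is similar to its Jordan form J, which has the same characteristic polynomial as A) gives
  χ_A(x) = x^3 - 9*x^2 + 27*x - 27
which factors as (x - 3)^3. The eigenvalues (with algebraic multiplicities) are λ = 3 with multiplicity 3.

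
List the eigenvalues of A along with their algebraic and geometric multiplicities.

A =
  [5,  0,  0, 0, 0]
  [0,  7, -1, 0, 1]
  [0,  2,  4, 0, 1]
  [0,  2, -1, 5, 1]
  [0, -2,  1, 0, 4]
λ = 5: alg = 5, geom = 4

Step 1 — factor the characteristic polynomial to read off the algebraic multiplicities:
  χ_A(x) = (x - 5)^5

Step 2 — compute geometric multiplicities via the rank-nullity identity g(λ) = n − rank(A − λI):
  rank(A − (5)·I) = 1, so dim ker(A − (5)·I) = n − 1 = 4

Summary:
  λ = 5: algebraic multiplicity = 5, geometric multiplicity = 4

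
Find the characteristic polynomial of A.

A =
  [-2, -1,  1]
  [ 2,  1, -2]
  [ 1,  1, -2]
x^3 + 3*x^2 + 3*x + 1

Expanding det(x·I − A) (e.g. by cofactor expansion or by noting that A is similar to its Jordan form J, which has the same characteristic polynomial as A) gives
  χ_A(x) = x^3 + 3*x^2 + 3*x + 1
which factors as (x + 1)^3. The eigenvalues (with algebraic multiplicities) are λ = -1 with multiplicity 3.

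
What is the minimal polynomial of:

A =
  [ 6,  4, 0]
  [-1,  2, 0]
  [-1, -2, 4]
x^2 - 8*x + 16

The characteristic polynomial is χ_A(x) = (x - 4)^3, so the eigenvalues are known. The minimal polynomial is
  m_A(x) = Π_λ (x − λ)^{k_λ}
where k_λ is the size of the *largest* Jordan block for λ (equivalently, the smallest k with (A − λI)^k v = 0 for every generalised eigenvector v of λ).

  λ = 4: largest Jordan block has size 2, contributing (x − 4)^2

So m_A(x) = (x - 4)^2 = x^2 - 8*x + 16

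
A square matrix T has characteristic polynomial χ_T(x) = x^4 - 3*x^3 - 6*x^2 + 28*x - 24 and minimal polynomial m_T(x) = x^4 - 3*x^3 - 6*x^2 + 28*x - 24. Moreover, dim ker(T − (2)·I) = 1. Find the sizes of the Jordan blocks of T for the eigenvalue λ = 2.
Block sizes for λ = 2: [3]

Step 1 — from the characteristic polynomial, algebraic multiplicity of λ = 2 is 3. From dim ker(T − (2)·I) = 1, there are exactly 1 Jordan blocks for λ = 2.
Step 2 — from the minimal polynomial, the factor (x − 2)^3 tells us the largest block for λ = 2 has size 3.
Step 3 — with total size 3, 1 blocks, and largest block 3, the block sizes (in nonincreasing order) are [3].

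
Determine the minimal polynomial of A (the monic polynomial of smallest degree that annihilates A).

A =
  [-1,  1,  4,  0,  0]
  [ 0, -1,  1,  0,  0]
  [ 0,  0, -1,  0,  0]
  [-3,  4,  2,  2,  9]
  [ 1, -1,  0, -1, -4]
x^3 + 3*x^2 + 3*x + 1

The characteristic polynomial is χ_A(x) = (x + 1)^5, so the eigenvalues are known. The minimal polynomial is
  m_A(x) = Π_λ (x − λ)^{k_λ}
where k_λ is the size of the *largest* Jordan block for λ (equivalently, the smallest k with (A − λI)^k v = 0 for every generalised eigenvector v of λ).

  λ = -1: largest Jordan block has size 3, contributing (x + 1)^3

So m_A(x) = (x + 1)^3 = x^3 + 3*x^2 + 3*x + 1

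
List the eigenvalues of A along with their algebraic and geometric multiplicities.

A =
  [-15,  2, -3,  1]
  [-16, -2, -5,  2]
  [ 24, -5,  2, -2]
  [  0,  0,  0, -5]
λ = -5: alg = 4, geom = 2

Step 1 — factor the characteristic polynomial to read off the algebraic multiplicities:
  χ_A(x) = (x + 5)^4

Step 2 — compute geometric multiplicities via the rank-nullity identity g(λ) = n − rank(A − λI):
  rank(A − (-5)·I) = 2, so dim ker(A − (-5)·I) = n − 2 = 2

Summary:
  λ = -5: algebraic multiplicity = 4, geometric multiplicity = 2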